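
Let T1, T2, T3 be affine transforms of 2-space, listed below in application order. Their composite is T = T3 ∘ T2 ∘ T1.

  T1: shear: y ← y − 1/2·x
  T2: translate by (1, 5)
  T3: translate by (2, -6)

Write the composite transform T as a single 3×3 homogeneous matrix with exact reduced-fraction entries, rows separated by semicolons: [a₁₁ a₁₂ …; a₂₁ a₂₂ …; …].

T1 = [1 0 0; -1/2 1 0; 0 0 1]
T2·T1 = [1 0 1; -1/2 1 5; 0 0 1]
T3·…·T1 = [1 0 3; -1/2 1 -1; 0 0 1]

T = [1 0 3; -1/2 1 -1; 0 0 1]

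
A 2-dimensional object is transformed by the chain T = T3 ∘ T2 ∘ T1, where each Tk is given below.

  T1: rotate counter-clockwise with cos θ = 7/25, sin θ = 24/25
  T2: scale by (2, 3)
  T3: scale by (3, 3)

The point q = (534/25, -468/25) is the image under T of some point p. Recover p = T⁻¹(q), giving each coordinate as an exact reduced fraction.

T1 = [7/25 -24/25 0; 24/25 7/25 0; 0 0 1]
T2·T1 = [14/25 -48/25 0; 72/25 21/25 0; 0 0 1]
T3·…·T1 = [42/25 -144/25 0; 216/25 63/25 0; 0 0 1]
det M = 54; M⁻¹ = [7/150 8/75 0; -4/25 7/225 0; 0 0 1]
M⁻¹ · (534/25, -468/25)ᵀ = (-1, -4)ᵀ

p = (-1, -4)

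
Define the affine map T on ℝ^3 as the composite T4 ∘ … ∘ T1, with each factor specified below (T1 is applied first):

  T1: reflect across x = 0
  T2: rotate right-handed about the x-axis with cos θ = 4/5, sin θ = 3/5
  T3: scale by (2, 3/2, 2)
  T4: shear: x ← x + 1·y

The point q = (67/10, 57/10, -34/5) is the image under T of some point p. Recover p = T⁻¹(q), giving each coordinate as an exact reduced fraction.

p = (-1/2, 1, -5)

T1 = [-1 0 0 0; 0 1 0 0; 0 0 1 0; 0 0 0 1]
T2·T1 = [-1 0 0 0; 0 4/5 -3/5 0; 0 3/5 4/5 0; 0 0 0 1]
T3·…·T1 = [-2 0 0 0; 0 6/5 -9/10 0; 0 6/5 8/5 0; 0 0 0 1]
T4·…·T1 = [-2 6/5 -9/10 0; 0 6/5 -9/10 0; 0 6/5 8/5 0; 0 0 0 1]
det M = -6; M⁻¹ = [-1/2 1/2 0 0; 0 8/15 3/10 0; 0 -2/5 2/5 0; 0 0 0 1]
M⁻¹ · (67/10, 57/10, -34/5)ᵀ = (-1/2, 1, -5)ᵀ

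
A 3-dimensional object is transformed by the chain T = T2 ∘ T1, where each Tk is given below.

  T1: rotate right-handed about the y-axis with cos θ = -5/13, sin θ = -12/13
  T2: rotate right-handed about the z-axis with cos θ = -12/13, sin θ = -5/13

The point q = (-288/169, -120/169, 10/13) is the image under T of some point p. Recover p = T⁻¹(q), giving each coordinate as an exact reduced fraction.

T1 = [-5/13 0 -12/13 0; 0 1 0 0; 12/13 0 -5/13 0; 0 0 0 1]
T2·T1 = [60/169 5/13 144/169 0; 25/169 -12/13 60/169 0; 12/13 0 -5/13 0; 0 0 0 1]
det M = 1; M⁻¹ = [60/169 25/169 12/13 0; 5/13 -12/13 0 0; 144/169 60/169 -5/13 0; 0 0 0 1]
M⁻¹ · (-288/169, -120/169, 10/13)ᵀ = (0, 0, -2)ᵀ

p = (0, 0, -2)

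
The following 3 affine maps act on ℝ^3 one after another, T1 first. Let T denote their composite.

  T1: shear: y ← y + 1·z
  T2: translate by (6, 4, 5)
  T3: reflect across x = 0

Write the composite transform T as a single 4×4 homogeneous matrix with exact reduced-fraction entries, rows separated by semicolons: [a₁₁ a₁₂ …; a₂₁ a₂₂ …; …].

T1 = [1 0 0 0; 0 1 1 0; 0 0 1 0; 0 0 0 1]
T2·T1 = [1 0 0 6; 0 1 1 4; 0 0 1 5; 0 0 0 1]
T3·…·T1 = [-1 0 0 -6; 0 1 1 4; 0 0 1 5; 0 0 0 1]

T = [-1 0 0 -6; 0 1 1 4; 0 0 1 5; 0 0 0 1]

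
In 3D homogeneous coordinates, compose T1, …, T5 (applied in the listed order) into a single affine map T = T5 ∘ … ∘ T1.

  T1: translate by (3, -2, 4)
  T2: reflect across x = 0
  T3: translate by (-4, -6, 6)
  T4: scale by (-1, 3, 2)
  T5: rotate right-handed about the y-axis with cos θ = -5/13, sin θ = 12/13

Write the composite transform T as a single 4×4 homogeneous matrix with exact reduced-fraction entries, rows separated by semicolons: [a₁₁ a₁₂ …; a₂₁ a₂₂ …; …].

T = [-5/13 0 24/13 205/13; 0 3 0 -24; -12/13 0 -10/13 -184/13; 0 0 0 1]

T1 = [1 0 0 3; 0 1 0 -2; 0 0 1 4; 0 0 0 1]
T2·T1 = [-1 0 0 -3; 0 1 0 -2; 0 0 1 4; 0 0 0 1]
T3·…·T1 = [-1 0 0 -7; 0 1 0 -8; 0 0 1 10; 0 0 0 1]
T4·…·T1 = [1 0 0 7; 0 3 0 -24; 0 0 2 20; 0 0 0 1]
T5·…·T1 = [-5/13 0 24/13 205/13; 0 3 0 -24; -12/13 0 -10/13 -184/13; 0 0 0 1]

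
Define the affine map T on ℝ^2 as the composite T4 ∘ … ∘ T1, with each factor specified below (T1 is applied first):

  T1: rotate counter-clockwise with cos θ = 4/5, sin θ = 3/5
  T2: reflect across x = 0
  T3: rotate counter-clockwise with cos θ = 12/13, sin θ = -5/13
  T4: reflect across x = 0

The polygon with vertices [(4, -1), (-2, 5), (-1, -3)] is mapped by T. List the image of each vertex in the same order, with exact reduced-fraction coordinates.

image vertices: (188/65, 191/65), (-346/65, 53/65), (27/13, -31/13)

T1 rotate counter-clockwise with cos θ = 4/5, sin θ = 3/5: (4, -1) → (19/5, 8/5); (-2, 5) → (-23/5, 14/5); (-1, -3) → (1, -3)
T2 reflect across x = 0: (19/5, 8/5) → (-19/5, 8/5); (-23/5, 14/5) → (23/5, 14/5); (1, -3) → (-1, -3)
T3 rotate counter-clockwise with cos θ = 12/13, sin θ = -5/13: (-19/5, 8/5) → (-188/65, 191/65); (23/5, 14/5) → (346/65, 53/65); (-1, -3) → (-27/13, -31/13)
T4 reflect across x = 0: (-188/65, 191/65) → (188/65, 191/65); (346/65, 53/65) → (-346/65, 53/65); (-27/13, -31/13) → (27/13, -31/13)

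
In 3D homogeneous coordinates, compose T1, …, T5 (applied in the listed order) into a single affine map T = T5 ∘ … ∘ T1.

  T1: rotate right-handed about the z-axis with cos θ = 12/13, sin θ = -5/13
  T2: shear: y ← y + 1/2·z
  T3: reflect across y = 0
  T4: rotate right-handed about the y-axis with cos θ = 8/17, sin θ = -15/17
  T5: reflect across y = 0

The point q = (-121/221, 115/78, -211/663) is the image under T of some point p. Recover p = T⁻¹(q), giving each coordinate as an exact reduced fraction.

T1 = [12/13 5/13 0 0; -5/13 12/13 0 0; 0 0 1 0; 0 0 0 1]
T2·T1 = [12/13 5/13 0 0; -5/13 12/13 1/2 0; 0 0 1 0; 0 0 0 1]
T3·…·T1 = [12/13 5/13 0 0; 5/13 -12/13 -1/2 0; 0 0 1 0; 0 0 0 1]
T4·…·T1 = [96/221 40/221 -15/17 0; 5/13 -12/13 -1/2 0; 180/221 75/221 8/17 0; 0 0 0 1]
T5·…·T1 = [96/221 40/221 -15/17 0; -5/13 12/13 1/2 0; 180/221 75/221 8/17 0; 0 0 0 1]
det M = 1; M⁻¹ = [9/34 -5/13 200/221 0; 10/17 12/13 27/221 0; -15/17 0 8/17 0; 0 0 0 1]
M⁻¹ · (-121/221, 115/78, -211/663)ᵀ = (-1, 1, 1/3)ᵀ

p = (-1, 1, 1/3)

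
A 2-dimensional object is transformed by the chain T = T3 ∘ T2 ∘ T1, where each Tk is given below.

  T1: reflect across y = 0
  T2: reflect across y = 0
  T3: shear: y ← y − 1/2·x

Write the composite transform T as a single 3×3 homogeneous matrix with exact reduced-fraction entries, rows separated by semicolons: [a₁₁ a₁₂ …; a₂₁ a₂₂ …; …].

T = [1 0 0; -1/2 1 0; 0 0 1]

T1 = [1 0 0; 0 -1 0; 0 0 1]
T2·T1 = [1 0 0; 0 1 0; 0 0 1]
T3·…·T1 = [1 0 0; -1/2 1 0; 0 0 1]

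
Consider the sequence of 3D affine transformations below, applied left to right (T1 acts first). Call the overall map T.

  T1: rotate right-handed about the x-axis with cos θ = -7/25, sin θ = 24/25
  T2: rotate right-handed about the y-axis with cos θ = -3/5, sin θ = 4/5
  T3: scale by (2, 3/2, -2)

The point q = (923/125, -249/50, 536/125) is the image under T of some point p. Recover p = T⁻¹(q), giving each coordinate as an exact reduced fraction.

T1 = [1 0 0 0; 0 -7/25 -24/25 0; 0 24/25 -7/25 0; 0 0 0 1]
T2·T1 = [-3/5 96/125 -28/125 0; 0 -7/25 -24/25 0; -4/5 -72/125 21/125 0; 0 0 0 1]
T3·…·T1 = [-6/5 192/125 -56/125 0; 0 -21/50 -36/25 0; 8/5 144/125 -42/125 0; 0 0 0 1]
det M = -6; M⁻¹ = [-3/10 0 2/5 0; 48/125 -14/75 36/125 0; -14/125 -16/25 -21/250 0; 0 0 0 1]
M⁻¹ · (923/125, -249/50, 536/125)ᵀ = (-1/2, 5, 2)ᵀ

p = (-1/2, 5, 2)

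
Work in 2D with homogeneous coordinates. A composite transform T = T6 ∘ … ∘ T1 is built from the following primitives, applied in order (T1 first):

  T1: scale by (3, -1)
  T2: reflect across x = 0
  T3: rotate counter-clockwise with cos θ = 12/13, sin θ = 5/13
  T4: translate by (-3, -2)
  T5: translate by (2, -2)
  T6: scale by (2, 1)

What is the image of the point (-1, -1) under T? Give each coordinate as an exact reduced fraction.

T1 scale by (3, -1): (-1, -1) → (-3, 1)
T2 reflect across x = 0: (-3, 1) → (3, 1)
T3 rotate counter-clockwise with cos θ = 12/13, sin θ = 5/13: (3, 1) → (31/13, 27/13)
T4 translate by (-3, -2): (31/13, 27/13) → (-8/13, 1/13)
T5 translate by (2, -2): (-8/13, 1/13) → (18/13, -25/13)
T6 scale by (2, 1): (18/13, -25/13) → (36/13, -25/13)

T(p) = (36/13, -25/13)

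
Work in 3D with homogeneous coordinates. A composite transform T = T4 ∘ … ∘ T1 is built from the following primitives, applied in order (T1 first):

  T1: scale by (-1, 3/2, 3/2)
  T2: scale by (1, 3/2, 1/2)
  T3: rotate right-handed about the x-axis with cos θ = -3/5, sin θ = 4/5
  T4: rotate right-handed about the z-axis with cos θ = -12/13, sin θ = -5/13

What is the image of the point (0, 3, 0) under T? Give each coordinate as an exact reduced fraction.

T(p) = (-81/52, 243/65, 27/5)

T1 scale by (-1, 3/2, 3/2): (0, 3, 0) → (0, 9/2, 0)
T2 scale by (1, 3/2, 1/2): (0, 9/2, 0) → (0, 27/4, 0)
T3 rotate right-handed about the x-axis with cos θ = -3/5, sin θ = 4/5: (0, 27/4, 0) → (0, -81/20, 27/5)
T4 rotate right-handed about the z-axis with cos θ = -12/13, sin θ = -5/13: (0, -81/20, 27/5) → (-81/52, 243/65, 27/5)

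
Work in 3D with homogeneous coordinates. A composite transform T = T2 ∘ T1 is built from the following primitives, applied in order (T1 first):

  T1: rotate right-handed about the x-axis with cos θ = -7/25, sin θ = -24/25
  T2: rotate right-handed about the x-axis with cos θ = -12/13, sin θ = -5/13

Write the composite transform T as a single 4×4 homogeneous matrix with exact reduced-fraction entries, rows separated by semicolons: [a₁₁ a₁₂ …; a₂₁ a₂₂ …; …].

T1 = [1 0 0 0; 0 -7/25 24/25 0; 0 -24/25 -7/25 0; 0 0 0 1]
T2·T1 = [1 0 0 0; 0 -36/325 -323/325 0; 0 323/325 -36/325 0; 0 0 0 1]

T = [1 0 0 0; 0 -36/325 -323/325 0; 0 323/325 -36/325 0; 0 0 0 1]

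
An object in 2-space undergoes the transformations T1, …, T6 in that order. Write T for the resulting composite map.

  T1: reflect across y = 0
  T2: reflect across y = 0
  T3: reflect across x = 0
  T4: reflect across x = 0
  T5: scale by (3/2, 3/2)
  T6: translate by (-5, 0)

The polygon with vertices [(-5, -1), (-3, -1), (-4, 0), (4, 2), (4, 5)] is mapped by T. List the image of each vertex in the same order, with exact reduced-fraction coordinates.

T1 reflect across y = 0: (-5, -1) → (-5, 1); (-3, -1) → (-3, 1); (-4, 0) → (-4, 0); (4, 2) → (4, -2); (4, 5) → (4, -5)
T2 reflect across y = 0: (-5, 1) → (-5, -1); (-3, 1) → (-3, -1); (-4, 0) → (-4, 0); (4, -2) → (4, 2); (4, -5) → (4, 5)
T3 reflect across x = 0: (-5, -1) → (5, -1); (-3, -1) → (3, -1); (-4, 0) → (4, 0); (4, 2) → (-4, 2); (4, 5) → (-4, 5)
T4 reflect across x = 0: (5, -1) → (-5, -1); (3, -1) → (-3, -1); (4, 0) → (-4, 0); (-4, 2) → (4, 2); (-4, 5) → (4, 5)
T5 scale by (3/2, 3/2): (-5, -1) → (-15/2, -3/2); (-3, -1) → (-9/2, -3/2); (-4, 0) → (-6, 0); (4, 2) → (6, 3); (4, 5) → (6, 15/2)
T6 translate by (-5, 0): (-15/2, -3/2) → (-25/2, -3/2); (-9/2, -3/2) → (-19/2, -3/2); (-6, 0) → (-11, 0); (6, 3) → (1, 3); (6, 15/2) → (1, 15/2)

image vertices: (-25/2, -3/2), (-19/2, -3/2), (-11, 0), (1, 3), (1, 15/2)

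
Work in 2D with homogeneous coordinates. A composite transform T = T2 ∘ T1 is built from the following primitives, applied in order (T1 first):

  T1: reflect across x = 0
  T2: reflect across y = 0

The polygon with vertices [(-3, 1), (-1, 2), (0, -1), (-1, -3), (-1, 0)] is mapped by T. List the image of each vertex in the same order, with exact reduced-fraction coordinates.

T1 reflect across x = 0: (-3, 1) → (3, 1); (-1, 2) → (1, 2); (0, -1) → (0, -1); (-1, -3) → (1, -3); (-1, 0) → (1, 0)
T2 reflect across y = 0: (3, 1) → (3, -1); (1, 2) → (1, -2); (0, -1) → (0, 1); (1, -3) → (1, 3); (1, 0) → (1, 0)

image vertices: (3, -1), (1, -2), (0, 1), (1, 3), (1, 0)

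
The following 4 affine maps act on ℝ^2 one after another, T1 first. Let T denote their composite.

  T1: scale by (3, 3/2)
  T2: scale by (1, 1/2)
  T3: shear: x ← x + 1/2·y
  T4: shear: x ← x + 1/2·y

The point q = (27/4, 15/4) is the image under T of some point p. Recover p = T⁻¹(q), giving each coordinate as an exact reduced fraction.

p = (1, 5)

T1 = [3 0 0; 0 3/2 0; 0 0 1]
T2·T1 = [3 0 0; 0 3/4 0; 0 0 1]
T3·…·T1 = [3 3/8 0; 0 3/4 0; 0 0 1]
T4·…·T1 = [3 3/4 0; 0 3/4 0; 0 0 1]
det M = 9/4; M⁻¹ = [1/3 -1/3 0; 0 4/3 0; 0 0 1]
M⁻¹ · (27/4, 15/4)ᵀ = (1, 5)ᵀ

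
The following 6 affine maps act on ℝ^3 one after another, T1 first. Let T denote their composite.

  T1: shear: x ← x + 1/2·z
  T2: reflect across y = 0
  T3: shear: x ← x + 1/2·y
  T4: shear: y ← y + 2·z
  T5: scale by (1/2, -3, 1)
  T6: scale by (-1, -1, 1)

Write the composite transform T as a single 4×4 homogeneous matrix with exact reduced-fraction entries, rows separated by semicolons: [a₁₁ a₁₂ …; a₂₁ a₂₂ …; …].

T = [-1/2 1/4 -1/4 0; 0 -3 6 0; 0 0 1 0; 0 0 0 1]

T1 = [1 0 1/2 0; 0 1 0 0; 0 0 1 0; 0 0 0 1]
T2·T1 = [1 0 1/2 0; 0 -1 0 0; 0 0 1 0; 0 0 0 1]
T3·…·T1 = [1 -1/2 1/2 0; 0 -1 0 0; 0 0 1 0; 0 0 0 1]
T4·…·T1 = [1 -1/2 1/2 0; 0 -1 2 0; 0 0 1 0; 0 0 0 1]
T5·…·T1 = [1/2 -1/4 1/4 0; 0 3 -6 0; 0 0 1 0; 0 0 0 1]
T6·…·T1 = [-1/2 1/4 -1/4 0; 0 -3 6 0; 0 0 1 0; 0 0 0 1]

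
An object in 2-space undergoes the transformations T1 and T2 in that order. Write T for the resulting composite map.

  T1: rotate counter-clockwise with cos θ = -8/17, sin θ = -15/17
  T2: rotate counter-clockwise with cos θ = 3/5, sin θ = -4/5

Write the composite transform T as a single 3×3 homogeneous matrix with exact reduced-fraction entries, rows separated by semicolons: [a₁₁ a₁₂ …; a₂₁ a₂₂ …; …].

T1 = [-8/17 15/17 0; -15/17 -8/17 0; 0 0 1]
T2·T1 = [-84/85 13/85 0; -13/85 -84/85 0; 0 0 1]

T = [-84/85 13/85 0; -13/85 -84/85 0; 0 0 1]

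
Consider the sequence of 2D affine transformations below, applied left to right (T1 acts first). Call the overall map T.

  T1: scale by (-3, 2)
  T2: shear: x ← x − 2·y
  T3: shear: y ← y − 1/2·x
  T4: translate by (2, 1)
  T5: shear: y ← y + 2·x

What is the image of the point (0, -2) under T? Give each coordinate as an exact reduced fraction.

T(p) = (10, 13)

T1 scale by (-3, 2): (0, -2) → (0, -4)
T2 shear: x ← x − 2·y: (0, -4) → (8, -4)
T3 shear: y ← y − 1/2·x: (8, -4) → (8, -8)
T4 translate by (2, 1): (8, -8) → (10, -7)
T5 shear: y ← y + 2·x: (10, -7) → (10, 13)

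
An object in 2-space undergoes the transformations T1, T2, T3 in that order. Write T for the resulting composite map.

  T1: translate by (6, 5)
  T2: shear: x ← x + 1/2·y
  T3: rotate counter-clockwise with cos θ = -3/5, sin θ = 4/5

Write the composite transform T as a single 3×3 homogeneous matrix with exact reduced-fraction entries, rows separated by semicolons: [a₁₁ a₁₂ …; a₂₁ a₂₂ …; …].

T1 = [1 0 6; 0 1 5; 0 0 1]
T2·T1 = [1 1/2 17/2; 0 1 5; 0 0 1]
T3·…·T1 = [-3/5 -11/10 -91/10; 4/5 -1/5 19/5; 0 0 1]

T = [-3/5 -11/10 -91/10; 4/5 -1/5 19/5; 0 0 1]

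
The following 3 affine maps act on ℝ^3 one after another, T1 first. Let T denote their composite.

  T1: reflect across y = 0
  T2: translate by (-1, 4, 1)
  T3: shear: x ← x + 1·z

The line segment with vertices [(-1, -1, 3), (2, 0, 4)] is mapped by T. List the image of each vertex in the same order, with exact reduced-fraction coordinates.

image vertices: (2, 5, 4), (6, 4, 5)

T1 reflect across y = 0: (-1, -1, 3) → (-1, 1, 3); (2, 0, 4) → (2, 0, 4)
T2 translate by (-1, 4, 1): (-1, 1, 3) → (-2, 5, 4); (2, 0, 4) → (1, 4, 5)
T3 shear: x ← x + 1·z: (-2, 5, 4) → (2, 5, 4); (1, 4, 5) → (6, 4, 5)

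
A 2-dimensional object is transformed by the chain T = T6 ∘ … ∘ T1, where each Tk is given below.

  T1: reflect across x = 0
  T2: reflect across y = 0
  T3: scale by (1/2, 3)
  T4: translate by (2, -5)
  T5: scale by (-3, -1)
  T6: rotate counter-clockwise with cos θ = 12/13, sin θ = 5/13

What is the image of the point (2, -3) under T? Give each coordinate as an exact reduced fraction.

T1 reflect across x = 0: (2, -3) → (-2, -3)
T2 reflect across y = 0: (-2, -3) → (-2, 3)
T3 scale by (1/2, 3): (-2, 3) → (-1, 9)
T4 translate by (2, -5): (-1, 9) → (1, 4)
T5 scale by (-3, -1): (1, 4) → (-3, -4)
T6 rotate counter-clockwise with cos θ = 12/13, sin θ = 5/13: (-3, -4) → (-16/13, -63/13)

T(p) = (-16/13, -63/13)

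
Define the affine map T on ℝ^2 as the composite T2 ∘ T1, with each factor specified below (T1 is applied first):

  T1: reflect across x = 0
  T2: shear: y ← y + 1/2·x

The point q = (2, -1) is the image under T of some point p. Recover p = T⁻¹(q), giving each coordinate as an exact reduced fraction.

T1 = [-1 0 0; 0 1 0; 0 0 1]
T2·T1 = [-1 0 0; -1/2 1 0; 0 0 1]
det M = -1; M⁻¹ = [-1 0 0; -1/2 1 0; 0 0 1]
M⁻¹ · (2, -1)ᵀ = (-2, -2)ᵀ

p = (-2, -2)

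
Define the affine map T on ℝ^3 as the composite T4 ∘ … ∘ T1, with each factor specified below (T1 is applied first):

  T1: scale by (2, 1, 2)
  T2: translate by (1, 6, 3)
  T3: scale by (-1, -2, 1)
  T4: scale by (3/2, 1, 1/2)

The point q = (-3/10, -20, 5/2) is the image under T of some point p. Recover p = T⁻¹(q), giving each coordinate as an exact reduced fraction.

T1 = [2 0 0 0; 0 1 0 0; 0 0 2 0; 0 0 0 1]
T2·T1 = [2 0 0 1; 0 1 0 6; 0 0 2 3; 0 0 0 1]
T3·…·T1 = [-2 0 0 -1; 0 -2 0 -12; 0 0 2 3; 0 0 0 1]
T4·…·T1 = [-3 0 0 -3/2; 0 -2 0 -12; 0 0 1 3/2; 0 0 0 1]
det M = 6; M⁻¹ = [-1/3 0 0 -1/2; 0 -1/2 0 -6; 0 0 1 -3/2; 0 0 0 1]
M⁻¹ · (-3/10, -20, 5/2)ᵀ = (-2/5, 4, 1)ᵀ

p = (-2/5, 4, 1)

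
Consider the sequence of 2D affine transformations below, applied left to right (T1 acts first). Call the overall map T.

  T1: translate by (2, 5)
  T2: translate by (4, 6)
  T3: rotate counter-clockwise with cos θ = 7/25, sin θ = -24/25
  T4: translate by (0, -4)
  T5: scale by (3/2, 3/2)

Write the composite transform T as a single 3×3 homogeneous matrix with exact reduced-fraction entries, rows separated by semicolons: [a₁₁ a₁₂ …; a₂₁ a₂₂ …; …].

T = [21/50 36/25 459/25; -36/25 21/50 -501/50; 0 0 1]

T1 = [1 0 2; 0 1 5; 0 0 1]
T2·T1 = [1 0 6; 0 1 11; 0 0 1]
T3·…·T1 = [7/25 24/25 306/25; -24/25 7/25 -67/25; 0 0 1]
T4·…·T1 = [7/25 24/25 306/25; -24/25 7/25 -167/25; 0 0 1]
T5·…·T1 = [21/50 36/25 459/25; -36/25 21/50 -501/50; 0 0 1]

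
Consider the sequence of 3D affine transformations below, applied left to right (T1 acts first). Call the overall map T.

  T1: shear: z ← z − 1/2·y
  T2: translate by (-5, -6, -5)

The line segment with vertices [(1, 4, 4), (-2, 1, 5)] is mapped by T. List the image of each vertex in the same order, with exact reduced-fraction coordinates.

image vertices: (-4, -2, -3), (-7, -5, -1/2)

T1 shear: z ← z − 1/2·y: (1, 4, 4) → (1, 4, 2); (-2, 1, 5) → (-2, 1, 9/2)
T2 translate by (-5, -6, -5): (1, 4, 2) → (-4, -2, -3); (-2, 1, 9/2) → (-7, -5, -1/2)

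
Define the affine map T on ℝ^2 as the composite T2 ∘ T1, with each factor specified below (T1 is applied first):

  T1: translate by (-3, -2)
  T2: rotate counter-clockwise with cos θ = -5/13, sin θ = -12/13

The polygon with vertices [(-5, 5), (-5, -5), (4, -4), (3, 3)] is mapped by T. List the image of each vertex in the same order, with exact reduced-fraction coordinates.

T1 translate by (-3, -2): (-5, 5) → (-8, 3); (-5, -5) → (-8, -7); (4, -4) → (1, -6); (3, 3) → (0, 1)
T2 rotate counter-clockwise with cos θ = -5/13, sin θ = -12/13: (-8, 3) → (76/13, 81/13); (-8, -7) → (-44/13, 131/13); (1, -6) → (-77/13, 18/13); (0, 1) → (12/13, -5/13)

image vertices: (76/13, 81/13), (-44/13, 131/13), (-77/13, 18/13), (12/13, -5/13)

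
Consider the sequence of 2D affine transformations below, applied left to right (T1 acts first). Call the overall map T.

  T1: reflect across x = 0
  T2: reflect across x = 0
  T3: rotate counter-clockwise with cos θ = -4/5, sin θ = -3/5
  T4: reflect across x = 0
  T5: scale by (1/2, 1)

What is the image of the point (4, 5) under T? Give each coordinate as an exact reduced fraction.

T1 reflect across x = 0: (4, 5) → (-4, 5)
T2 reflect across x = 0: (-4, 5) → (4, 5)
T3 rotate counter-clockwise with cos θ = -4/5, sin θ = -3/5: (4, 5) → (-1/5, -32/5)
T4 reflect across x = 0: (-1/5, -32/5) → (1/5, -32/5)
T5 scale by (1/2, 1): (1/5, -32/5) → (1/10, -32/5)

T(p) = (1/10, -32/5)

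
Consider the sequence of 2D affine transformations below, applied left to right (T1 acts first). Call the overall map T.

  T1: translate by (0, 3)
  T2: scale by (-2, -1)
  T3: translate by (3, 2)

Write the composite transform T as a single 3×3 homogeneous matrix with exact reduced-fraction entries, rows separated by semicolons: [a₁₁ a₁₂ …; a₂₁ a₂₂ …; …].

T = [-2 0 3; 0 -1 -1; 0 0 1]

T1 = [1 0 0; 0 1 3; 0 0 1]
T2·T1 = [-2 0 0; 0 -1 -3; 0 0 1]
T3·…·T1 = [-2 0 3; 0 -1 -1; 0 0 1]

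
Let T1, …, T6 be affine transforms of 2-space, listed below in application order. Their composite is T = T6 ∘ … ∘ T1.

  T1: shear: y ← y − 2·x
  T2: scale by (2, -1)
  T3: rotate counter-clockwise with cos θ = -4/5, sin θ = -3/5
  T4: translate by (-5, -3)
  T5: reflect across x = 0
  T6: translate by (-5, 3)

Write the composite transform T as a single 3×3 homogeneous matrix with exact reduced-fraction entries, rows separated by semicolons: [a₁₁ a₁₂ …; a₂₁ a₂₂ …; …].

T = [2/5 3/5 0; -14/5 4/5 0; 0 0 1]

T1 = [1 0 0; -2 1 0; 0 0 1]
T2·T1 = [2 0 0; 2 -1 0; 0 0 1]
T3·…·T1 = [-2/5 -3/5 0; -14/5 4/5 0; 0 0 1]
T4·…·T1 = [-2/5 -3/5 -5; -14/5 4/5 -3; 0 0 1]
T5·…·T1 = [2/5 3/5 5; -14/5 4/5 -3; 0 0 1]
T6·…·T1 = [2/5 3/5 0; -14/5 4/5 0; 0 0 1]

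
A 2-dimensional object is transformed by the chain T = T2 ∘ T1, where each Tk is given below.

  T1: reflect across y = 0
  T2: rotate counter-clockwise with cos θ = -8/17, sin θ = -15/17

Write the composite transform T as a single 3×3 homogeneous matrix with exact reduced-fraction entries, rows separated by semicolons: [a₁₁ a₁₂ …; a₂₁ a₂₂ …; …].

T = [-8/17 -15/17 0; -15/17 8/17 0; 0 0 1]

T1 = [1 0 0; 0 -1 0; 0 0 1]
T2·T1 = [-8/17 -15/17 0; -15/17 8/17 0; 0 0 1]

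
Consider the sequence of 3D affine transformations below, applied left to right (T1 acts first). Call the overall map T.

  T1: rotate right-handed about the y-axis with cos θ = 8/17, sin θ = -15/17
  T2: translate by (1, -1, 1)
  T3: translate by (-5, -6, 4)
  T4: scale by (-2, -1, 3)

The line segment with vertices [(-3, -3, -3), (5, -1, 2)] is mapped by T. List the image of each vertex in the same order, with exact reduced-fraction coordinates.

image vertices: (94/17, 10, 48/17), (116/17, 8, 528/17)

T1 rotate right-handed about the y-axis with cos θ = 8/17, sin θ = -15/17: (-3, -3, -3) → (21/17, -3, -69/17); (5, -1, 2) → (10/17, -1, 91/17)
T2 translate by (1, -1, 1): (21/17, -3, -69/17) → (38/17, -4, -52/17); (10/17, -1, 91/17) → (27/17, -2, 108/17)
T3 translate by (-5, -6, 4): (38/17, -4, -52/17) → (-47/17, -10, 16/17); (27/17, -2, 108/17) → (-58/17, -8, 176/17)
T4 scale by (-2, -1, 3): (-47/17, -10, 16/17) → (94/17, 10, 48/17); (-58/17, -8, 176/17) → (116/17, 8, 528/17)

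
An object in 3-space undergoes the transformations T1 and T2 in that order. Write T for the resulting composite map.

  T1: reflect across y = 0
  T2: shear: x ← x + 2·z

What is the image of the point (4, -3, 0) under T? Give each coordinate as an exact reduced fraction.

T(p) = (4, 3, 0)

T1 reflect across y = 0: (4, -3, 0) → (4, 3, 0)
T2 shear: x ← x + 2·z: (4, 3, 0) → (4, 3, 0)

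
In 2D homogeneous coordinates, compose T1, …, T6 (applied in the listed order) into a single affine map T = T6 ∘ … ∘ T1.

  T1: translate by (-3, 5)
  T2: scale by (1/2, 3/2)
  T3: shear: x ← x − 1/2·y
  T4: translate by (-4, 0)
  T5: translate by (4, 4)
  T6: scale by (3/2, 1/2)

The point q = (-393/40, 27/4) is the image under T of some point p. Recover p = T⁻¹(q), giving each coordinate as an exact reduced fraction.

T1 = [1 0 -3; 0 1 5; 0 0 1]
T2·T1 = [1/2 0 -3/2; 0 3/2 15/2; 0 0 1]
T3·…·T1 = [1/2 -3/4 -21/4; 0 3/2 15/2; 0 0 1]
T4·…·T1 = [1/2 -3/4 -37/4; 0 3/2 15/2; 0 0 1]
T5·…·T1 = [1/2 -3/4 -21/4; 0 3/2 23/2; 0 0 1]
T6·…·T1 = [3/4 -9/8 -63/8; 0 3/4 23/4; 0 0 1]
det M = 9/16; M⁻¹ = [4/3 2 -1; 0 4/3 -23/3; 0 0 1]
M⁻¹ · (-393/40, 27/4)ᵀ = (-3/5, 4/3)ᵀ

p = (-3/5, 4/3)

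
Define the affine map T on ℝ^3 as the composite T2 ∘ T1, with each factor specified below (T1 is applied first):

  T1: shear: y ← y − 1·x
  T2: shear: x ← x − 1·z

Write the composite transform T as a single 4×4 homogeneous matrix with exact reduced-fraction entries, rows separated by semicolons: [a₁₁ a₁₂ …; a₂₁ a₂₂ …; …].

T = [1 0 -1 0; -1 1 0 0; 0 0 1 0; 0 0 0 1]

T1 = [1 0 0 0; -1 1 0 0; 0 0 1 0; 0 0 0 1]
T2·T1 = [1 0 -1 0; -1 1 0 0; 0 0 1 0; 0 0 0 1]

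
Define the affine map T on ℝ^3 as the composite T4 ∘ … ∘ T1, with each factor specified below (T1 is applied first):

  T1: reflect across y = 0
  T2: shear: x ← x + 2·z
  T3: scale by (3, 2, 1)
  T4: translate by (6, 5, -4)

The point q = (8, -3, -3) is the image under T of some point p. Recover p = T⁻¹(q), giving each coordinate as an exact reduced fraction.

p = (-4/3, 4, 1)

T1 = [1 0 0 0; 0 -1 0 0; 0 0 1 0; 0 0 0 1]
T2·T1 = [1 0 2 0; 0 -1 0 0; 0 0 1 0; 0 0 0 1]
T3·…·T1 = [3 0 6 0; 0 -2 0 0; 0 0 1 0; 0 0 0 1]
T4·…·T1 = [3 0 6 6; 0 -2 0 5; 0 0 1 -4; 0 0 0 1]
det M = -6; M⁻¹ = [1/3 0 -2 -10; 0 -1/2 0 5/2; 0 0 1 4; 0 0 0 1]
M⁻¹ · (8, -3, -3)ᵀ = (-4/3, 4, 1)ᵀ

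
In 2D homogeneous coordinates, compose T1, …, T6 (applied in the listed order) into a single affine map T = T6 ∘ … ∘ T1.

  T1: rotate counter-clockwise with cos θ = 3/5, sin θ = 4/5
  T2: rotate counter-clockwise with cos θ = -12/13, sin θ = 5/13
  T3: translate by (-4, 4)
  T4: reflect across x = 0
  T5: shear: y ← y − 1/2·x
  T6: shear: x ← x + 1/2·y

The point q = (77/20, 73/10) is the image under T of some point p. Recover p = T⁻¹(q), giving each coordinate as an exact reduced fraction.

p = (-5, -1)

T1 = [3/5 -4/5 0; 4/5 3/5 0; 0 0 1]
T2·T1 = [-56/65 33/65 0; -33/65 -56/65 0; 0 0 1]
T3·…·T1 = [-56/65 33/65 -4; -33/65 -56/65 4; 0 0 1]
T4·…·T1 = [56/65 -33/65 4; -33/65 -56/65 4; 0 0 1]
T5·…·T1 = [56/65 -33/65 4; -61/65 -79/130 2; 0 0 1]
T6·…·T1 = [51/130 -211/260 5; -61/65 -79/130 2; 0 0 1]
det M = -1; M⁻¹ = [79/130 -211/260 -92/65; -61/65 -51/130 356/65; 0 0 1]
M⁻¹ · (77/20, 73/10)ᵀ = (-5, -1)ᵀ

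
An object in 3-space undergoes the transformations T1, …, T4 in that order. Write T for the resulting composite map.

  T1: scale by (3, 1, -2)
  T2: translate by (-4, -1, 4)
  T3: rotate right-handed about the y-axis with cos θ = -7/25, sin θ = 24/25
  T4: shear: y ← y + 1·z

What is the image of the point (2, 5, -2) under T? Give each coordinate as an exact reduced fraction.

T(p) = (178/25, -4/25, -104/25)

T1 scale by (3, 1, -2): (2, 5, -2) → (6, 5, 4)
T2 translate by (-4, -1, 4): (6, 5, 4) → (2, 4, 8)
T3 rotate right-handed about the y-axis with cos θ = -7/25, sin θ = 24/25: (2, 4, 8) → (178/25, 4, -104/25)
T4 shear: y ← y + 1·z: (178/25, 4, -104/25) → (178/25, -4/25, -104/25)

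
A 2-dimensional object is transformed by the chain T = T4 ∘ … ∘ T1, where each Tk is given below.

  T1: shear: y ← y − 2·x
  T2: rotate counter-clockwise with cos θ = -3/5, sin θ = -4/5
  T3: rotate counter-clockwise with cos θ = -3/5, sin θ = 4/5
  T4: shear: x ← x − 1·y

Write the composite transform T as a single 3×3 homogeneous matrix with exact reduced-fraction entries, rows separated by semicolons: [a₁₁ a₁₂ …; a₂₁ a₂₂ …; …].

T1 = [1 0 0; -2 1 0; 0 0 1]
T2·T1 = [-11/5 4/5 0; 2/5 -3/5 0; 0 0 1]
T3·…·T1 = [1 0 0; -2 1 0; 0 0 1]
T4·…·T1 = [3 -1 0; -2 1 0; 0 0 1]

T = [3 -1 0; -2 1 0; 0 0 1]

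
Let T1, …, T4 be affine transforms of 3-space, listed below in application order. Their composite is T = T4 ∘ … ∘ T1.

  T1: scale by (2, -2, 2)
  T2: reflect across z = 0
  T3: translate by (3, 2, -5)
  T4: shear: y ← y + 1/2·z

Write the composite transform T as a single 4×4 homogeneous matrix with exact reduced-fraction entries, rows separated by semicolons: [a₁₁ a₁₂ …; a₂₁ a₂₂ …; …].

T = [2 0 0 3; 0 -2 -1 -1/2; 0 0 -2 -5; 0 0 0 1]

T1 = [2 0 0 0; 0 -2 0 0; 0 0 2 0; 0 0 0 1]
T2·T1 = [2 0 0 0; 0 -2 0 0; 0 0 -2 0; 0 0 0 1]
T3·…·T1 = [2 0 0 3; 0 -2 0 2; 0 0 -2 -5; 0 0 0 1]
T4·…·T1 = [2 0 0 3; 0 -2 -1 -1/2; 0 0 -2 -5; 0 0 0 1]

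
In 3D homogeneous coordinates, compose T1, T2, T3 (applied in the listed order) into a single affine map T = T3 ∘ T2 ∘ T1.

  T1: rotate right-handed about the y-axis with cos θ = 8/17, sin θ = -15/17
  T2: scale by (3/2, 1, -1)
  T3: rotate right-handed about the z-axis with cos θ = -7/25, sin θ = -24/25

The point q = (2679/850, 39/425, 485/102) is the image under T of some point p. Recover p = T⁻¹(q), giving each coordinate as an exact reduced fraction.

p = (-9/2, 3, -5/3)

T1 = [8/17 0 -15/17 0; 0 1 0 0; 15/17 0 8/17 0; 0 0 0 1]
T2·T1 = [12/17 0 -45/34 0; 0 1 0 0; -15/17 0 -8/17 0; 0 0 0 1]
T3·…·T1 = [-84/425 24/25 63/170 0; -288/425 -7/25 108/85 0; -15/17 0 -8/17 0; 0 0 0 1]
det M = -3/2; M⁻¹ = [-112/1275 -128/425 -15/17 0; 24/25 -7/25 0 0; 14/85 48/85 -8/17 0; 0 0 0 1]
M⁻¹ · (2679/850, 39/425, 485/102)ᵀ = (-9/2, 3, -5/3)ᵀ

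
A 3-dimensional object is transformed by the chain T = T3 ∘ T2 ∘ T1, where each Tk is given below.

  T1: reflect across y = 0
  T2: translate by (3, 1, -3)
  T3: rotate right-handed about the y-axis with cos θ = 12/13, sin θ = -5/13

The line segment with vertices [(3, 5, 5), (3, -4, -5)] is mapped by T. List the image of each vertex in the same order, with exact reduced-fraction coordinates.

T1 reflect across y = 0: (3, 5, 5) → (3, -5, 5); (3, -4, -5) → (3, 4, -5)
T2 translate by (3, 1, -3): (3, -5, 5) → (6, -4, 2); (3, 4, -5) → (6, 5, -8)
T3 rotate right-handed about the y-axis with cos θ = 12/13, sin θ = -5/13: (6, -4, 2) → (62/13, -4, 54/13); (6, 5, -8) → (112/13, 5, -66/13)

image vertices: (62/13, -4, 54/13), (112/13, 5, -66/13)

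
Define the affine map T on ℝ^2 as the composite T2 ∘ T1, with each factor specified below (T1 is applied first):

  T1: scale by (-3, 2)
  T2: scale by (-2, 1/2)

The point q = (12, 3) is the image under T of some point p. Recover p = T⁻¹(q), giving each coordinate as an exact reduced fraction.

T1 = [-3 0 0; 0 2 0; 0 0 1]
T2·T1 = [6 0 0; 0 1 0; 0 0 1]
det M = 6; M⁻¹ = [1/6 0 0; 0 1 0; 0 0 1]
M⁻¹ · (12, 3)ᵀ = (2, 3)ᵀ

p = (2, 3)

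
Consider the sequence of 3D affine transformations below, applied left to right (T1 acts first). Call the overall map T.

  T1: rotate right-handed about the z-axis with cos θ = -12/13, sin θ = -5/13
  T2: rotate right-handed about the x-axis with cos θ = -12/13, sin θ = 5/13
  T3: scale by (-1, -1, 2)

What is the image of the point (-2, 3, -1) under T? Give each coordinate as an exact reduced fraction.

T1 rotate right-handed about the z-axis with cos θ = -12/13, sin θ = -5/13: (-2, 3, -1) → (3, -2, -1)
T2 rotate right-handed about the x-axis with cos θ = -12/13, sin θ = 5/13: (3, -2, -1) → (3, 29/13, 2/13)
T3 scale by (-1, -1, 2): (3, 29/13, 2/13) → (-3, -29/13, 4/13)

T(p) = (-3, -29/13, 4/13)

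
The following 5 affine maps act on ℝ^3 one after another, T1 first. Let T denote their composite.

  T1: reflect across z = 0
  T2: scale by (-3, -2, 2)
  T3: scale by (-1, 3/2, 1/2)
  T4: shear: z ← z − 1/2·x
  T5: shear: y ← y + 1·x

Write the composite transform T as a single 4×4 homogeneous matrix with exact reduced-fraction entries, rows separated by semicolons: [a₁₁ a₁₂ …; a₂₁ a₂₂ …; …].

T1 = [1 0 0 0; 0 1 0 0; 0 0 -1 0; 0 0 0 1]
T2·T1 = [-3 0 0 0; 0 -2 0 0; 0 0 -2 0; 0 0 0 1]
T3·…·T1 = [3 0 0 0; 0 -3 0 0; 0 0 -1 0; 0 0 0 1]
T4·…·T1 = [3 0 0 0; 0 -3 0 0; -3/2 0 -1 0; 0 0 0 1]
T5·…·T1 = [3 0 0 0; 3 -3 0 0; -3/2 0 -1 0; 0 0 0 1]

T = [3 0 0 0; 3 -3 0 0; -3/2 0 -1 0; 0 0 0 1]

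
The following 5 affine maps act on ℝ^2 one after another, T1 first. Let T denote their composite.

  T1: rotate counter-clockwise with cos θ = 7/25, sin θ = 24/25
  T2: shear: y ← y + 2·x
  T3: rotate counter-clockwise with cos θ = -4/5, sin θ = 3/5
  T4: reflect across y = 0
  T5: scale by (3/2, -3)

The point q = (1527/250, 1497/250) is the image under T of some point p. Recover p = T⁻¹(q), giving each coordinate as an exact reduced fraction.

p = (-1/2, 2)

T1 = [7/25 -24/25 0; 24/25 7/25 0; 0 0 1]
T2·T1 = [7/25 -24/25 0; 38/25 -41/25 0; 0 0 1]
T3·…·T1 = [-142/125 219/125 0; -131/125 92/125 0; 0 0 1]
T4·…·T1 = [-142/125 219/125 0; 131/125 -92/125 0; 0 0 1]
T5·…·T1 = [-213/125 657/250 0; -393/125 276/125 0; 0 0 1]
det M = 9/2; M⁻¹ = [184/375 -73/125 0; 262/375 -142/375 0; 0 0 1]
M⁻¹ · (1527/250, 1497/250)ᵀ = (-1/2, 2)ᵀ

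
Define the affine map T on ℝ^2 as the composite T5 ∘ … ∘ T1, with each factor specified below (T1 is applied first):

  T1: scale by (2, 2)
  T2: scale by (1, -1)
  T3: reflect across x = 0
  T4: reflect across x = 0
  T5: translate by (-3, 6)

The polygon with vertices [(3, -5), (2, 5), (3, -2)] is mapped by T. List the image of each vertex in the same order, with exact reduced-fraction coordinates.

image vertices: (3, 16), (1, -4), (3, 10)

T1 scale by (2, 2): (3, -5) → (6, -10); (2, 5) → (4, 10); (3, -2) → (6, -4)
T2 scale by (1, -1): (6, -10) → (6, 10); (4, 10) → (4, -10); (6, -4) → (6, 4)
T3 reflect across x = 0: (6, 10) → (-6, 10); (4, -10) → (-4, -10); (6, 4) → (-6, 4)
T4 reflect across x = 0: (-6, 10) → (6, 10); (-4, -10) → (4, -10); (-6, 4) → (6, 4)
T5 translate by (-3, 6): (6, 10) → (3, 16); (4, -10) → (1, -4); (6, 4) → (3, 10)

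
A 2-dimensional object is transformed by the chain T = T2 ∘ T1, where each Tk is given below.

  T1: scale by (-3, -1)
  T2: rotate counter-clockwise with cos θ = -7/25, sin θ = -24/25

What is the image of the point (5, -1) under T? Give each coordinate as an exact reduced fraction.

T(p) = (129/25, 353/25)

T1 scale by (-3, -1): (5, -1) → (-15, 1)
T2 rotate counter-clockwise with cos θ = -7/25, sin θ = -24/25: (-15, 1) → (129/25, 353/25)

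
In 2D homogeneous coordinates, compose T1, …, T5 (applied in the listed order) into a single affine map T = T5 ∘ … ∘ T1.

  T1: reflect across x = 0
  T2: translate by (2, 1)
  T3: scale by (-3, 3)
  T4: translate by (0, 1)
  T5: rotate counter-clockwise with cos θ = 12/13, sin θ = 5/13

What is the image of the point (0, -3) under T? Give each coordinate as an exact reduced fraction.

T(p) = (-47/13, -90/13)

T1 reflect across x = 0: (0, -3) → (0, -3)
T2 translate by (2, 1): (0, -3) → (2, -2)
T3 scale by (-3, 3): (2, -2) → (-6, -6)
T4 translate by (0, 1): (-6, -6) → (-6, -5)
T5 rotate counter-clockwise with cos θ = 12/13, sin θ = 5/13: (-6, -5) → (-47/13, -90/13)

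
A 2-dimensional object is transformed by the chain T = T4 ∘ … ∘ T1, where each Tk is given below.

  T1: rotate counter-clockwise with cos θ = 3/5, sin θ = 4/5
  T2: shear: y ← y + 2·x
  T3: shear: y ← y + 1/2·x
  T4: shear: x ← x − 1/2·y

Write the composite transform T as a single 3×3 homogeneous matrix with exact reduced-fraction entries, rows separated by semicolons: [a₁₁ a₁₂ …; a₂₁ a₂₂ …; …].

T1 = [3/5 -4/5 0; 4/5 3/5 0; 0 0 1]
T2·T1 = [3/5 -4/5 0; 2 -1 0; 0 0 1]
T3·…·T1 = [3/5 -4/5 0; 23/10 -7/5 0; 0 0 1]
T4·…·T1 = [-11/20 -1/10 0; 23/10 -7/5 0; 0 0 1]

T = [-11/20 -1/10 0; 23/10 -7/5 0; 0 0 1]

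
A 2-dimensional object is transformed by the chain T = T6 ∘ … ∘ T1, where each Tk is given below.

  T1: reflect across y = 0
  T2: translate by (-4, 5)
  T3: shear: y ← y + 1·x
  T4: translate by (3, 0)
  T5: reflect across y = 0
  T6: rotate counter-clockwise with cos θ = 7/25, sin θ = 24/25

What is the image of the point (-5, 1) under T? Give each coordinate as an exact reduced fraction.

T(p) = (-162/25, -109/25)

T1 reflect across y = 0: (-5, 1) → (-5, -1)
T2 translate by (-4, 5): (-5, -1) → (-9, 4)
T3 shear: y ← y + 1·x: (-9, 4) → (-9, -5)
T4 translate by (3, 0): (-9, -5) → (-6, -5)
T5 reflect across y = 0: (-6, -5) → (-6, 5)
T6 rotate counter-clockwise with cos θ = 7/25, sin θ = 24/25: (-6, 5) → (-162/25, -109/25)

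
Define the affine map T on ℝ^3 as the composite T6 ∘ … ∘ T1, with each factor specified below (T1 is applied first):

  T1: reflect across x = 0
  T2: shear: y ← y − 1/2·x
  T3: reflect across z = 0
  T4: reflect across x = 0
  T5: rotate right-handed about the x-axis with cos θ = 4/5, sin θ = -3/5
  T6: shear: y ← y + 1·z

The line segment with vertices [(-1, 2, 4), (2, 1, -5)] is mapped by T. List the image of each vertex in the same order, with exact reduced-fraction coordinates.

image vertices: (-1, -53/10, -41/10), (2, 37/5, 14/5)

T1 reflect across x = 0: (-1, 2, 4) → (1, 2, 4); (2, 1, -5) → (-2, 1, -5)
T2 shear: y ← y − 1/2·x: (1, 2, 4) → (1, 3/2, 4); (-2, 1, -5) → (-2, 2, -5)
T3 reflect across z = 0: (1, 3/2, 4) → (1, 3/2, -4); (-2, 2, -5) → (-2, 2, 5)
T4 reflect across x = 0: (1, 3/2, -4) → (-1, 3/2, -4); (-2, 2, 5) → (2, 2, 5)
T5 rotate right-handed about the x-axis with cos θ = 4/5, sin θ = -3/5: (-1, 3/2, -4) → (-1, -6/5, -41/10); (2, 2, 5) → (2, 23/5, 14/5)
T6 shear: y ← y + 1·z: (-1, -6/5, -41/10) → (-1, -53/10, -41/10); (2, 23/5, 14/5) → (2, 37/5, 14/5)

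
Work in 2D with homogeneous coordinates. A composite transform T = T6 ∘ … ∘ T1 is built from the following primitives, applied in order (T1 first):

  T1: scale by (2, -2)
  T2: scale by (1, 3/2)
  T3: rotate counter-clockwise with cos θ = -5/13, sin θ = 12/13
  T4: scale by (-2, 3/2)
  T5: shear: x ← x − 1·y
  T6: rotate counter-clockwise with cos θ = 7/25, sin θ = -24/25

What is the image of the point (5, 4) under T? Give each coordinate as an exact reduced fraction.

T(p) = (3274/325, 12882/325)

T1 scale by (2, -2): (5, 4) → (10, -8)
T2 scale by (1, 3/2): (10, -8) → (10, -12)
T3 rotate counter-clockwise with cos θ = -5/13, sin θ = 12/13: (10, -12) → (94/13, 180/13)
T4 scale by (-2, 3/2): (94/13, 180/13) → (-188/13, 270/13)
T5 shear: x ← x − 1·y: (-188/13, 270/13) → (-458/13, 270/13)
T6 rotate counter-clockwise with cos θ = 7/25, sin θ = -24/25: (-458/13, 270/13) → (3274/325, 12882/325)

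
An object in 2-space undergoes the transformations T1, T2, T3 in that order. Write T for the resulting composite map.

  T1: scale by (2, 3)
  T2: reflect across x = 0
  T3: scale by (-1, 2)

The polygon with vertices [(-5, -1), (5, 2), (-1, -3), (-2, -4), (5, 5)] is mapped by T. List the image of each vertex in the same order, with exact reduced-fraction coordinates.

image vertices: (-10, -6), (10, 12), (-2, -18), (-4, -24), (10, 30)

T1 scale by (2, 3): (-5, -1) → (-10, -3); (5, 2) → (10, 6); (-1, -3) → (-2, -9); (-2, -4) → (-4, -12); (5, 5) → (10, 15)
T2 reflect across x = 0: (-10, -3) → (10, -3); (10, 6) → (-10, 6); (-2, -9) → (2, -9); (-4, -12) → (4, -12); (10, 15) → (-10, 15)
T3 scale by (-1, 2): (10, -3) → (-10, -6); (-10, 6) → (10, 12); (2, -9) → (-2, -18); (4, -12) → (-4, -24); (-10, 15) → (10, 30)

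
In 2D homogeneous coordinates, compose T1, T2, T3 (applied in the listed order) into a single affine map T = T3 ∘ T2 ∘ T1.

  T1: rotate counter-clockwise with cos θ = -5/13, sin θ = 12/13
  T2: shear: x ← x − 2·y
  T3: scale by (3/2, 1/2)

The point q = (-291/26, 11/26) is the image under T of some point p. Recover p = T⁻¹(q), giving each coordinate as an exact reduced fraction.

T1 = [-5/13 -12/13 0; 12/13 -5/13 0; 0 0 1]
T2·T1 = [-29/13 -2/13 0; 12/13 -5/13 0; 0 0 1]
T3·…·T1 = [-87/26 -3/13 0; 6/13 -5/26 0; 0 0 1]
det M = 3/4; M⁻¹ = [-10/39 4/13 0; -8/13 -58/13 0; 0 0 1]
M⁻¹ · (-291/26, 11/26)ᵀ = (3, 5)ᵀ

p = (3, 5)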